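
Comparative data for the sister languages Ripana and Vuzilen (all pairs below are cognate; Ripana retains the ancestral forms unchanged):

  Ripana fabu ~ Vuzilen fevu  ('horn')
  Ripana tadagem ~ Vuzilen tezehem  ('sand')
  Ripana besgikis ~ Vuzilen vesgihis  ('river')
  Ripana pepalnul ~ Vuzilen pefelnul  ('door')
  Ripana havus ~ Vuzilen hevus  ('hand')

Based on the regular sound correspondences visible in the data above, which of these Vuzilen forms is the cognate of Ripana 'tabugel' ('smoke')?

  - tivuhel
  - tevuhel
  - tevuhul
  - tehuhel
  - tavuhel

tevuhel

fabu ~ fevu — Ripana a corresponds to Vuzilen e after a consonant, before a labial obstruent.
fabu ~ fevu — Ripana b corresponds to Vuzilen v between vowels (before a back vowel).
tadagem ~ tezehem — Ripana g corresponds to Vuzilen h between vowels (before a front vowel).
Applying these to Ripana 'tabugel':
  tabugel → tebugel   (a→e after a consonant, before a labial obstruent)
  tebugel → tevugel   (b→v between vowels (before a back vowel))
  tevugel → tevuhel   (g→h between vowels (before a front vowel))
So the Vuzilen cognate is 'tevuhel'.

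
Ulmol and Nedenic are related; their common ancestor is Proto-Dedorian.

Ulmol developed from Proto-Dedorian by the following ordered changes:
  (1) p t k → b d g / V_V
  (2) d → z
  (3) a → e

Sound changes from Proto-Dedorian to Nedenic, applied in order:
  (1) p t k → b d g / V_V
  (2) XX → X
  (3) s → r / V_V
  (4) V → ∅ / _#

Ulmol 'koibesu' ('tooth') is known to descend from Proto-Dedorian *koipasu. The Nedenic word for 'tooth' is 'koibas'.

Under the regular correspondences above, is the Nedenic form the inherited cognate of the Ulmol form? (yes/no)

no

Derive the expected Nedenic reflex of *koipasu:
Nedenic: start from *koipasu.
  rule 1 (intervocalic voicing): koipasu → koibasu
  rule 2: no change — koibasu
  rule 3 (rhotacism): koibasu → koibaru
  rule 4 (apocope): koibaru → koibar
  ⇒ Nedenic koibar
The regular Nedenic reflex would be 'koibar', but the attested form is 'koibas'. The correspondence is irregular, so they are not cognates (the Nedenic form has a different source).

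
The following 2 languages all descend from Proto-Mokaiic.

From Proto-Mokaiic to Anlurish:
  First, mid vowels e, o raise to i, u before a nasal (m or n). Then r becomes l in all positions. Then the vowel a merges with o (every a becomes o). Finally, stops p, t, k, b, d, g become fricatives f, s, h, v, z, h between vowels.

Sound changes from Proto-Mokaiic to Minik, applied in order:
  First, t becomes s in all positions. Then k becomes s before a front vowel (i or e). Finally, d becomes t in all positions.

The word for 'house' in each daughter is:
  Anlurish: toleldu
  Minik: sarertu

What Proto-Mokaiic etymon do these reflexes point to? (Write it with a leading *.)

Position 2: Anlurish has o, Minik has a. Minik preserves a here (none of its changes turn any other segment into a), so the proto-segment is *a.
Position 3: Anlurish has l, Minik has r. Minik preserves r here (none of its changes turn any other segment into r), so the proto-segment is *r.
Position 5: Anlurish has l, Minik has r. Minik preserves r here (none of its changes turn any other segment into r), so the proto-segment is *r.
Verify the candidate proto-form against each daughter:
Anlurish: *tarerdu > taleldu > toleldu  (by unconditioned shift, vowel merger)
Minik: *tarerdu > sarerdu > sarertu  (by unconditioned shift, unconditioned shift)
No other proto-form is consistent with every reflex, so the reconstruction is *tarerdu.

*tarerdu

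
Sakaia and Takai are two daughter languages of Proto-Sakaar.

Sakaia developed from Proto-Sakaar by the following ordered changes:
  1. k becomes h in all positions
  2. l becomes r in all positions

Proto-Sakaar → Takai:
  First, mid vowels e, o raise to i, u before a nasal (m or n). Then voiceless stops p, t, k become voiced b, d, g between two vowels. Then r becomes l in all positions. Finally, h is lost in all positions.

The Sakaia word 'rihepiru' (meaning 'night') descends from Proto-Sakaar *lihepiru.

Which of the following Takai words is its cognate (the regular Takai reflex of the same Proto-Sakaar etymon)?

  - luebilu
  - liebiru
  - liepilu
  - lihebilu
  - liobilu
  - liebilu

Takai: *lihepiru > lihebiru > lihebilu > liebilu  (by intervocalic voicing, unconditioned shift, h-loss)
Among the options, 'liebilu' alone shows every Takai change applied in order.

liebilu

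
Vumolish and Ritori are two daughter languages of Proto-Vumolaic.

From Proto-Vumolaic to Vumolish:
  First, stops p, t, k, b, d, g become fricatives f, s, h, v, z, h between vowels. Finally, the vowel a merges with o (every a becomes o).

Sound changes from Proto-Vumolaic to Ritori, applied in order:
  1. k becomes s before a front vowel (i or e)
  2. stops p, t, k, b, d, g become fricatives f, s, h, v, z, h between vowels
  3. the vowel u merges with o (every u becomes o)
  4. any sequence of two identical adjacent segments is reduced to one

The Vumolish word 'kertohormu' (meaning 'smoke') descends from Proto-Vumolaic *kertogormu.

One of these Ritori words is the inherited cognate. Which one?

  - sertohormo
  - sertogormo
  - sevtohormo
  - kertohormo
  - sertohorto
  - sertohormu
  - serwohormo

sertohormo

Ritori: *kertogormu
  kertogormu → sertogormu   [palatalisation]
  sertogormu → sertohormu   [intervocalic lenition]
  sertohormu → sertohormo   [vowel merger]
  sertohormo (rule 4 does not apply)
  giving Ritori sertohormo.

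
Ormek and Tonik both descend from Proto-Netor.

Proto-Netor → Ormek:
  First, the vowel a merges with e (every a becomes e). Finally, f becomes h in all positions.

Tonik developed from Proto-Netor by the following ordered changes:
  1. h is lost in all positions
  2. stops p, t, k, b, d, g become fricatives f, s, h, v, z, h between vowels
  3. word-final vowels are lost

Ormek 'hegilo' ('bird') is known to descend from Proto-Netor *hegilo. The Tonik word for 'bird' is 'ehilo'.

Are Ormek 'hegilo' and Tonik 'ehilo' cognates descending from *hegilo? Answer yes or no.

Derive the expected Tonik reflex of *hegilo:
Tonik: start from *hegilo.
  rule 1 (h-loss): hegilo → egilo
  rule 2 (intervocalic lenition): egilo → ehilo
  rule 3 (apocope): ehilo → ehil
  ⇒ Tonik ehil
The regular Tonik reflex would be 'ehil', but the attested form is 'ehilo'. The correspondence is irregular, so they are not cognates (the Tonik form has a different source).

no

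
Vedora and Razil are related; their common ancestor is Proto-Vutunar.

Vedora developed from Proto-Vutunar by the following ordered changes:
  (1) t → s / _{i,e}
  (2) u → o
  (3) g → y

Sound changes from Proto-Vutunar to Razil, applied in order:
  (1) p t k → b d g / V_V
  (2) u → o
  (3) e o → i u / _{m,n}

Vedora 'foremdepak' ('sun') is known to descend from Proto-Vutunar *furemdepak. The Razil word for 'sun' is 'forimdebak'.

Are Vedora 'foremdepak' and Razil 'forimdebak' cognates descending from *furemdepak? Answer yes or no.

Derive the expected Razil reflex of *furemdepak:
Razil: *furemdepak > furemdebak > foremdebak > forimdebak  (by intervocalic voicing, vowel merger, pre-nasal raising)
Razil 'forimdebak' matches the regular reflex exactly, so the pair is cognate.

yes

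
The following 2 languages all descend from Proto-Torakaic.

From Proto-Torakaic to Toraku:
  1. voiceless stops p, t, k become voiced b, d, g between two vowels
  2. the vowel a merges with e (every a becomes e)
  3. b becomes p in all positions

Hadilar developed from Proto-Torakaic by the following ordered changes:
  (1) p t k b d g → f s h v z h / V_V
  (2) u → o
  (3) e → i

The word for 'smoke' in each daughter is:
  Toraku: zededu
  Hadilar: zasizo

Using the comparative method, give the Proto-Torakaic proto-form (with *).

Position 3: Toraku has d, Hadilar has s. Taking the neighbouring segments as reconstructed: Toraku d could go back to *t or *d; Hadilar s could go back to *t or *s — the one source consistent with every daughter is *t.
Position 4: Toraku has e, Hadilar has i. Taking the neighbouring segments as reconstructed: Toraku e could go back to *a or *e; Hadilar i could go back to *e or *i — the one source consistent with every daughter is *e.
Verify the candidate proto-form against each daughter:
Toraku: start from *zatedu.
  rule 1 (intervocalic voicing): zatedu → zadedu
  rule 2 (vowel merger): zadedu → zededu
  rule 3: no change — zededu
  ⇒ Toraku zededu
Hadilar: *zatedu > zasezu > zasezo > zasizo  (by intervocalic lenition, vowel merger, vowel merger)
*zatedu is the unique common source.

*zatedu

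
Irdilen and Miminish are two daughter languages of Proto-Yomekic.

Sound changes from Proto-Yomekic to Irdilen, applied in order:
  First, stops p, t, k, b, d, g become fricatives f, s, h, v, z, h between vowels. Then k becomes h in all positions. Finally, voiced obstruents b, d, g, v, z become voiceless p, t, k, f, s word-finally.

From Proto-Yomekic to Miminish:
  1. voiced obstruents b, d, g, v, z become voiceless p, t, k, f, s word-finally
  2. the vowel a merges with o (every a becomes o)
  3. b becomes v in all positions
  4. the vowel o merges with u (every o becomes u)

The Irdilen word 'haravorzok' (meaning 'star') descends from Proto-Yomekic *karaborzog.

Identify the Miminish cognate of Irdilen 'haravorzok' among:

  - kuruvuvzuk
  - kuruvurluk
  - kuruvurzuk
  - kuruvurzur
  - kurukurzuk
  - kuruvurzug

kuruvurzuk

Miminish: *karaborzog
  karaborzog → karaborzok   [final devoicing]
  karaborzok → koroborzok   [vowel merger]
  koroborzok → korovorzok   [unconditioned shift]
  korovorzok → kuruvurzuk   [vowel merger]
  giving Miminish kuruvurzuk.
Only 'kuruvurzuk' matches the regular Miminish development of *karaborzog.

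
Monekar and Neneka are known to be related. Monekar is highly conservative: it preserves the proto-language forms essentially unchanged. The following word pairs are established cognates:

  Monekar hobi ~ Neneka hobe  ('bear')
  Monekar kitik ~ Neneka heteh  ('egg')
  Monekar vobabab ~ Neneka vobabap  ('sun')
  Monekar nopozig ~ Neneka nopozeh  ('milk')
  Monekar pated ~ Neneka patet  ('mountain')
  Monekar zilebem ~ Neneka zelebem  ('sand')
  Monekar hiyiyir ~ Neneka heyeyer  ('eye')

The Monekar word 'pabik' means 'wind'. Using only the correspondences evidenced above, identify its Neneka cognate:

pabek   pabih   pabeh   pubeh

kitik ~ heteh, nopozig ~ nopozeh — Monekar i corresponds to Neneka e after a consonant, before a consonant other than r, m, n, p, b, f, v.
kitik ~ heteh — Monekar k corresponds to Neneka h word-finally.
Applying these to Monekar 'pabik':
  pabik → pabek   (i→e after a consonant, before a consonant other than r, m, n, p, b, f, v)
  pabek → pabeh   (k→h word-finally)
So the Neneka cognate is 'pabeh'.

pabeh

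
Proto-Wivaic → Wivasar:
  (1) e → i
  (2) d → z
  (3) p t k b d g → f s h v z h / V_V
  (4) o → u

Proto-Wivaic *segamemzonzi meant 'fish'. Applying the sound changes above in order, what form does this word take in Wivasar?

Wivasar: *segamemzonzi
  segamemzonzi → sigamimzonzi   [vowel merger]
  sigamimzonzi (rule 2 does not apply)
  sigamimzonzi → sihamimzonzi   [intervocalic lenition]
  sihamimzonzi → sihamimzunzi   [vowel merger]
  giving Wivasar sihamimzunzi.

sihamimzunzi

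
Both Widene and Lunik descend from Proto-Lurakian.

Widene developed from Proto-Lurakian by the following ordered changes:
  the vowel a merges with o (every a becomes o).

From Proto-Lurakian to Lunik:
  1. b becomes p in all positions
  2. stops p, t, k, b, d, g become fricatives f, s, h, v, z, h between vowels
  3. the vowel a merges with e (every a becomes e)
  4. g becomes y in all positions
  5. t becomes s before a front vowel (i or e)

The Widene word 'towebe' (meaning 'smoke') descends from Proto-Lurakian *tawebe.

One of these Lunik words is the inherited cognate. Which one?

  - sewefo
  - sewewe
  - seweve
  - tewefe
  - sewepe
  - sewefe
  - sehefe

Lunik: *tawebe > tawepe > tawefe > tewefe > sewefe  (by unconditioned shift, intervocalic lenition, vowel merger, palatalisation)
Among the options, 'sewefe' alone shows every Lunik change applied in order.

sewefe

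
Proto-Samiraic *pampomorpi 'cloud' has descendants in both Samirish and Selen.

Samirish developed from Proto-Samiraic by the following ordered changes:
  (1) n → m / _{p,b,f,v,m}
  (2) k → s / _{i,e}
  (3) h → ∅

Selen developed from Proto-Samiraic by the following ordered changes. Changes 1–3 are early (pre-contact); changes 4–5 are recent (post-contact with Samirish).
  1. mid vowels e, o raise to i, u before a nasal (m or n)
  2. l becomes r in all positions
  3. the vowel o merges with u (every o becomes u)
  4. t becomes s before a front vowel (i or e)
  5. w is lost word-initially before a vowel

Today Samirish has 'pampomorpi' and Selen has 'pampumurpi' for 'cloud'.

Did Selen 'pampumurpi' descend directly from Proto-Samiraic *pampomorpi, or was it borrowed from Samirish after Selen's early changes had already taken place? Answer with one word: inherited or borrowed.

If inherited, *pampomorpi would pass through all of Selen's changes:
Selen: *pampomorpi
  pampomorpi → pampumorpi   [pre-nasal raising]
  pampumorpi (rule 2 does not apply)
  pampumorpi → pampumurpi   [vowel merger]
  pampumurpi (rule 4 does not apply)
  pampumurpi (rule 5 does not apply)
  giving Selen pampumurpi.
If borrowed from Samirish 'pampomorpi' after the early changes, it would undergo only the recent ones:
  rule 4 (palatalisation): no change (pampomorpi)
  rule 5 (glide loss): no change (pampomorpi)
  ⇒ as a loan: pampomorpi
Selen 'pampumurpi' matches the inherited outcome exactly, so it is an inherited cognate, not a loan.

inherited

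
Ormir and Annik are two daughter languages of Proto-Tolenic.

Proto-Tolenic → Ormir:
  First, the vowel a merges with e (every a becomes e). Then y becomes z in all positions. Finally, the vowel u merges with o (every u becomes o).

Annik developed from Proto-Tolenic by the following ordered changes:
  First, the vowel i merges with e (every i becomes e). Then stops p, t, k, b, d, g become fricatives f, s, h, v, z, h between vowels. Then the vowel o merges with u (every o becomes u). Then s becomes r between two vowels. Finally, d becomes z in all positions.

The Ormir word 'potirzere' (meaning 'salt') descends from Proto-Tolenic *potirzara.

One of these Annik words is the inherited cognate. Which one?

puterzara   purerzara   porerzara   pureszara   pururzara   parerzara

purerzara

Annik: *potirzara > poterzara > poserzara > puserzara > purerzara  (by vowel merger, intervocalic lenition, vowel merger, rhotacism)
The other candidates each miss or misapply at least one Annik change.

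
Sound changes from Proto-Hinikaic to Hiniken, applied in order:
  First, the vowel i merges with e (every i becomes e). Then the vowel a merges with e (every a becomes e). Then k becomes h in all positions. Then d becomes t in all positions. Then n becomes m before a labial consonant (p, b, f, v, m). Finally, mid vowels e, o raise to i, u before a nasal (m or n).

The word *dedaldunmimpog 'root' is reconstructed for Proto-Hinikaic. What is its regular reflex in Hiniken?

Hiniken: *dedaldunmimpog
  dedaldunmimpog → dedaldunmempog   [vowel merger]
  dedaldunmempog → dedeldunmempog   [vowel merger]
  dedeldunmempog (rule 3 does not apply)
  dedeldunmempog → teteltunmempog   [unconditioned shift]
  teteltunmempog → teteltummempog   [nasal place assimilation]
  teteltummempog → teteltummimpog   [pre-nasal raising]
  giving Hiniken teteltummimpog.

teteltummimpog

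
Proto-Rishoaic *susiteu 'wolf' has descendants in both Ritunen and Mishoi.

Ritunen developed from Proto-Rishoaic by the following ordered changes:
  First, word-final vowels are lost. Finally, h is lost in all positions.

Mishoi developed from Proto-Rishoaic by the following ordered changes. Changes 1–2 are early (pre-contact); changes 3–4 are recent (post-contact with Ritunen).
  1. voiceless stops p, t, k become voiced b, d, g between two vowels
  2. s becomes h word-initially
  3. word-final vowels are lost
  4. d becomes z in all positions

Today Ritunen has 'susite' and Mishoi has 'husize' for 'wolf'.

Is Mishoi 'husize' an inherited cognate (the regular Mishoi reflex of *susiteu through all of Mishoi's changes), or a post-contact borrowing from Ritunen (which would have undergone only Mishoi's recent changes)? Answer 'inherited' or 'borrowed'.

inherited

If inherited, *susiteu would pass through all of Mishoi's changes:
Mishoi: start from *susiteu.
  rule 1 (intervocalic voicing): susiteu → susideu
  rule 2 (debuccalisation): susideu → husideu
  rule 3 (apocope): husideu → huside
  rule 4 (unconditioned shift): huside → husize
  ⇒ Mishoi husize
If borrowed from Ritunen 'susite' after the early changes, it would undergo only the recent ones:
  rule 3 (apocope): susite → susit
  rule 4 (unconditioned shift): no change (susit)
  ⇒ as a loan: susit
Mishoi 'husize' matches the inherited outcome exactly, so it is an inherited cognate, not a loan.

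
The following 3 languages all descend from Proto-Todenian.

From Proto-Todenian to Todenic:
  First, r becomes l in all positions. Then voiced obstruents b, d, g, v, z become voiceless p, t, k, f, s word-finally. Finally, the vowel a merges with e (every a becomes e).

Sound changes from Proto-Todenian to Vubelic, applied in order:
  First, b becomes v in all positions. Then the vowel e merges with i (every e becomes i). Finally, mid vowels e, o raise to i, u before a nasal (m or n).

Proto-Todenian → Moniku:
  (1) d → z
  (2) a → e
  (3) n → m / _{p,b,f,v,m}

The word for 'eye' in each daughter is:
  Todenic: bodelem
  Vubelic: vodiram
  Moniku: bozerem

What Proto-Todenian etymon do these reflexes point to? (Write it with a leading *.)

*boderam

Position 1: Todenic has b, Vubelic has v, Moniku has b. Todenic preserves b here (none of its changes turn any other segment into b), so the proto-segment is *b.
Position 3: Todenic has d, Vubelic has d, Moniku has z. Todenic preserves d here (none of its changes turn any other segment into d), so the proto-segment is *d.
Verify the candidate proto-form against each daughter:
Todenic: *boderam > bodelam > bodelem  (by unconditioned shift, vowel merger)
Vubelic: start from *boderam.
  rule 1 (unconditioned shift): boderam → voderam
  rule 2 (vowel merger): voderam → vodiram
  rule 3: no change — vodiram
  ⇒ Vubelic vodiram
Moniku: *boderam
  boderam → bozeram   [unconditioned shift]
  bozeram → bozerem   [vowel merger]
  bozerem (rule 3 does not apply)
  giving Moniku bozerem.
*boderam is the unique common source.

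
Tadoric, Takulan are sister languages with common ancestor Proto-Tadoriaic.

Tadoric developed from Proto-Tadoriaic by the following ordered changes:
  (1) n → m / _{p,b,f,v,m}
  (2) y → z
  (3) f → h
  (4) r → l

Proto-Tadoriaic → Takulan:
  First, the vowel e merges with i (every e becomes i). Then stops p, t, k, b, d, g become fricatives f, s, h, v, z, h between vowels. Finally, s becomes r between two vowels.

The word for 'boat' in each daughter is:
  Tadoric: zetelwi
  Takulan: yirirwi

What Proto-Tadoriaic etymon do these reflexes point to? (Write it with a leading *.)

Position 5: Tadoric has l, Takulan has r. Taking the neighbouring segments as reconstructed: Tadoric l could go back to *l or *r; Takulan r can only go back to *r — the one source consistent with every daughter is *r.
Position 3: Tadoric has t, Takulan has r. Tadoric preserves t here (none of its changes turn any other segment into t), so the proto-segment is *t.
Continuing position by position gives *yeterwi; check it forward:
Tadoric: *yeterwi > zeterwi > zetelwi  (by unconditioned shift, unconditioned shift)
Takulan: start from *yeterwi.
  rule 1 (vowel merger): yeterwi → yitirwi
  rule 2 (intervocalic lenition): yitirwi → yisirwi
  rule 3 (rhotacism): yisirwi → yirirwi
  ⇒ Takulan yirirwi
*yeterwi is the unique common source.

*yeterwi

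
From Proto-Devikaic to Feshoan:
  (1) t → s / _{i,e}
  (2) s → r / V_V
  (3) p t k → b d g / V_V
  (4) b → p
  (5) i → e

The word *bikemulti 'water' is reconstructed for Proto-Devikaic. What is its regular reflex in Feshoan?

Feshoan: *bikemulti
  bikemulti → bikemulsi   [palatalisation]
  bikemulsi (rule 2 does not apply)
  bikemulsi → bigemulsi   [intervocalic voicing]
  bigemulsi → pigemulsi   [unconditioned shift]
  pigemulsi → pegemulse   [vowel merger]
  giving Feshoan pegemulse.

pegemulse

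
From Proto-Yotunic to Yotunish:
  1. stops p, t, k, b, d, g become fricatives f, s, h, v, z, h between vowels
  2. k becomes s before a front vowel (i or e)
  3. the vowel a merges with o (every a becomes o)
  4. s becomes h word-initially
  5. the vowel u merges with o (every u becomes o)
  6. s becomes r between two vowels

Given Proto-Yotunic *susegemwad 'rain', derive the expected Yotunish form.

horehemwod

Yotunish: *susegemwad
  susegemwad → susehemwad   [intervocalic lenition]
  susehemwad (rule 2 does not apply)
  susehemwad → susehemwod   [vowel merger]
  susehemwod → husehemwod   [debuccalisation]
  husehemwod → hosehemwod   [vowel merger]
  hosehemwod → horehemwod   [rhotacism]
  giving Yotunish horehemwod.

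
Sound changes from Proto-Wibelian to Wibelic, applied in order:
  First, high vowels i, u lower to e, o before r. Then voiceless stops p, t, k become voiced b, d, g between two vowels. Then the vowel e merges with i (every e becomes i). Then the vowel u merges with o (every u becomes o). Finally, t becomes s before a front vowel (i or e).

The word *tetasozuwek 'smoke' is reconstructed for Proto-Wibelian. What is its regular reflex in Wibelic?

Wibelic: *tetasozuwek > tedasozuwek > tidasozuwik > tidasozowik > sidasozowik  (by intervocalic voicing, vowel merger, vowel merger, palatalisation)

sidasozowik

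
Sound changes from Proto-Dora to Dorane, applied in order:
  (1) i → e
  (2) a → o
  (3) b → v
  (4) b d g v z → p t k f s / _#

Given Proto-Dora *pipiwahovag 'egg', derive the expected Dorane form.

pepewohovok

Dorane: start from *pipiwahovag.
  rule 1 (vowel merger): pipiwahovag → pepewahovag
  rule 2 (vowel merger): pepewahovag → pepewohovog
  rule 3: no change — pepewohovog
  rule 4 (final devoicing): pepewohovog → pepewohovok
  ⇒ Dorane pepewohovok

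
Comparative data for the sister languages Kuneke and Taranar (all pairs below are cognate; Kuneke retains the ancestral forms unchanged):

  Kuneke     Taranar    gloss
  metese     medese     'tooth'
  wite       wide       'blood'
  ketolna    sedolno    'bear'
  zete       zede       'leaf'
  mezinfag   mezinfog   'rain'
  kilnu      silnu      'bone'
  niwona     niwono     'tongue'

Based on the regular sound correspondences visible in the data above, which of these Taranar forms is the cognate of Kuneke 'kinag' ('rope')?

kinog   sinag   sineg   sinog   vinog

kilnu ~ silnu — Kuneke k corresponds to Taranar s word-initially before a front vowel.
mezinfag ~ mezinfog — Kuneke a corresponds to Taranar o after a consonant, before a consonant other than r, m, n, p, b, f, v.
Applying these to Kuneke 'kinag':
  kinag → sinag   (k→s word-initially before a front vowel)
  sinag → sinog   (a→o after a consonant, before a consonant other than r, m, n, p, b, f, v)
So the Taranar cognate is 'sinog'.

sinog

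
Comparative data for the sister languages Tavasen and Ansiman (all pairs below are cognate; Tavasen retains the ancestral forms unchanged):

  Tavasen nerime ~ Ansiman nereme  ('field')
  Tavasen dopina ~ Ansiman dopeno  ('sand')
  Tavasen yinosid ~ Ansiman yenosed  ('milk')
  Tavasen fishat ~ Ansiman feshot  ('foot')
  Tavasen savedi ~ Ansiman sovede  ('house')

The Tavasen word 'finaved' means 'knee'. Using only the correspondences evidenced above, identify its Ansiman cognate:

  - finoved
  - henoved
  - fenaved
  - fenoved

dopina ~ dopeno, yinosid ~ yenosed — Tavasen i corresponds to Ansiman e after a consonant, before a nasal.
savedi ~ sovede — Tavasen a corresponds to Ansiman o after a consonant, before a labial obstruent.
Applying these to Tavasen 'finaved':
  finaved → fenaved   (i→e after a consonant, before a nasal)
  fenaved → fenoved   (a→o after a consonant, before a labial obstruent)
So the Ansiman cognate is 'fenoved'.

fenoved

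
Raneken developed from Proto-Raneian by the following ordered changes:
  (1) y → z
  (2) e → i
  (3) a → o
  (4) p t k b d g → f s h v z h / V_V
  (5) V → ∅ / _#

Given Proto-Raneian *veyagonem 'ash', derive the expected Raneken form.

vizohonim

Raneken: *veyagonem
  veyagonem → vezagonem   [unconditioned shift]
  vezagonem → vizagonim   [vowel merger]
  vizagonim → vizogonim   [vowel merger]
  vizogonim → vizohonim   [intervocalic lenition]
  vizohonim (rule 5 does not apply)
  giving Raneken vizohonim.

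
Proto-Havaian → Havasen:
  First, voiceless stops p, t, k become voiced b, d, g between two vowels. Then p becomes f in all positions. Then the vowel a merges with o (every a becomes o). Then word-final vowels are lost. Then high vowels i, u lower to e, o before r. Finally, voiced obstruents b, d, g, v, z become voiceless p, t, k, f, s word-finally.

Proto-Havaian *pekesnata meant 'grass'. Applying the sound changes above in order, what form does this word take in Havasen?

fegesnot

Havasen: *pekesnata > pegesnada > fegesnada > fegesnodo > fegesnod > fegesnot  (by intervocalic voicing, unconditioned shift, vowel merger, apocope, final devoicing)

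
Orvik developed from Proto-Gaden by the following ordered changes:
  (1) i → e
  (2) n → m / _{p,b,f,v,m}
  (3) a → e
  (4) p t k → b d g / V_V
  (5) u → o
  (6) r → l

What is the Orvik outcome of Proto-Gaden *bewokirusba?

bewogelosbe

Orvik: *bewokirusba
  bewokirusba → bewokerusba   [vowel merger]
  bewokerusba (rule 2 does not apply)
  bewokerusba → bewokerusbe   [vowel merger]
  bewokerusbe → bewogerusbe   [intervocalic voicing]
  bewogerusbe → bewogerosbe   [vowel merger]
  bewogerosbe → bewogelosbe   [unconditioned shift]
  giving Orvik bewogelosbe.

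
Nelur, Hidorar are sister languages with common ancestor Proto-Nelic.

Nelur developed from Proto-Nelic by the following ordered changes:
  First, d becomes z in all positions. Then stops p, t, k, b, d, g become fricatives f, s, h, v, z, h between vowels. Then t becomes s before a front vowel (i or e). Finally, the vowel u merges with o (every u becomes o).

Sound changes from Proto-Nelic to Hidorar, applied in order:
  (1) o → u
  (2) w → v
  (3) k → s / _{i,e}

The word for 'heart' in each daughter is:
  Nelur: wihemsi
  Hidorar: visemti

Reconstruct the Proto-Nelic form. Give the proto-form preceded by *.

*wikemti

Position 3: Nelur has h, Hidorar has s. Taking the neighbouring segments as reconstructed: Nelur h could go back to *k or *g or *h; Hidorar s could go back to *k or *s — the one source consistent with every daughter is *k.
Position 6: Nelur has s, Hidorar has t. Hidorar preserves t here (none of its changes turn any other segment into t), so the proto-segment is *t.
This points to *wikemti. Verify forward in each daughter:
Nelur: start from *wikemti.
  rule 1: no change — wikemti
  rule 2 (intervocalic lenition): wikemti → wihemti
  rule 3 (palatalisation): wihemti → wihemsi
  rule 4: no change — wihemsi
  ⇒ Nelur wihemsi
Hidorar: *wikemti
  wikemti (rule 1 does not apply)
  wikemti → vikemti   [unconditioned shift]
  vikemti → visemti   [palatalisation]
  giving Hidorar visemti.
Only *wikemti yields all of Nelur wihemsi, Hidorar visemti.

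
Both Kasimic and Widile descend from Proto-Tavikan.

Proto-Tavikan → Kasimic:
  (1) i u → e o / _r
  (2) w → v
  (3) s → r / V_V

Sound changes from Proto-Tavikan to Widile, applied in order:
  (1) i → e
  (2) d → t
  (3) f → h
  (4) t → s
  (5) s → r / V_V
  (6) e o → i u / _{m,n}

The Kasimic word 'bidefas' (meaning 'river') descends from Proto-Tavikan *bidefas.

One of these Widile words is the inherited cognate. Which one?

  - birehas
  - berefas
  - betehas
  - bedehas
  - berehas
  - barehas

berehas

Widile: start from *bidefas.
  rule 1 (vowel merger): bidefas → bedefas
  rule 2 (unconditioned shift): bedefas → betefas
  rule 3 (unconditioned shift): betefas → betehas
  rule 4 (unconditioned shift): betehas → besehas
  rule 5 (rhotacism): besehas → berehas
  rule 6: no change — berehas
  ⇒ Widile berehas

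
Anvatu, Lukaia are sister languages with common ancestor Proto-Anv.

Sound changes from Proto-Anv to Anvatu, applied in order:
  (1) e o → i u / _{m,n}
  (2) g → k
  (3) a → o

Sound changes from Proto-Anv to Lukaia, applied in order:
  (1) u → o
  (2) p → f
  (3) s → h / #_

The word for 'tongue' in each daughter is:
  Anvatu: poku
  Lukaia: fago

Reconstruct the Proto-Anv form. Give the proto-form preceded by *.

*pagu

Position 3: Anvatu has k, Lukaia has g. Lukaia preserves g here (none of its changes turn any other segment into g), so the proto-segment is *g.
Position 1: Anvatu has p, Lukaia has f. Anvatu preserves p here (none of its changes turn any other segment into p), so the proto-segment is *p.
Position 4: Anvatu has u, Lukaia has o. Taking the neighbouring segments as reconstructed: Anvatu u can only go back to *u; Lukaia o could go back to *o or *u — the one source consistent with every daughter is *u.
This points to *pagu. Verify forward in each daughter:
Anvatu: start from *pagu.
  rule 1: no change — pagu
  rule 2 (unconditioned shift): pagu → paku
  rule 3 (vowel merger): paku → poku
  ⇒ Anvatu poku
Lukaia: start from *pagu.
  rule 1 (vowel merger): pagu → pago
  rule 2 (unconditioned shift): pago → fago
  rule 3: no change — fago
  ⇒ Lukaia fago
Only *pagu yields all of Anvatu poku, Lukaia fago.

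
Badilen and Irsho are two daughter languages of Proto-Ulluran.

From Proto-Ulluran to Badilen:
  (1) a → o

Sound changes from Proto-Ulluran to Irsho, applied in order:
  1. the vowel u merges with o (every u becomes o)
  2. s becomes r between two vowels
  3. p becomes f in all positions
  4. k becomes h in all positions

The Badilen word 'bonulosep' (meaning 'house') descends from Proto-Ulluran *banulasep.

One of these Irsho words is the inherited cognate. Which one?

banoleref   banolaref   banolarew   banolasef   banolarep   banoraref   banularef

Irsho: *banulasep > banolasep > banolarep > banolaref  (by vowel merger, rhotacism, unconditioned shift)
Among the options, 'banolaref' alone shows every Irsho change applied in order.

banolaref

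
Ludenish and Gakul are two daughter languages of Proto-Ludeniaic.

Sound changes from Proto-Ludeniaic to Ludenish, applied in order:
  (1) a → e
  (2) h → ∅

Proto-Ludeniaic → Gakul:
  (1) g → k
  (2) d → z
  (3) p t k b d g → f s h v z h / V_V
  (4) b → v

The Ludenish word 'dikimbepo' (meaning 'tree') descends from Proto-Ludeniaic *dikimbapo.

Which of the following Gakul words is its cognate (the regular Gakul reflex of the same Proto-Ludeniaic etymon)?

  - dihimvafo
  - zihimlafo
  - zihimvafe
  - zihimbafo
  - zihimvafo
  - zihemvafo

Gakul: start from *dikimbapo.
  rule 1: no change — dikimbapo
  rule 2 (unconditioned shift): dikimbapo → zikimbapo
  rule 3 (intervocalic lenition): zikimbapo → zihimbafo
  rule 4 (unconditioned shift): zihimbafo → zihimvafo
  ⇒ Gakul zihimvafo

zihimvafo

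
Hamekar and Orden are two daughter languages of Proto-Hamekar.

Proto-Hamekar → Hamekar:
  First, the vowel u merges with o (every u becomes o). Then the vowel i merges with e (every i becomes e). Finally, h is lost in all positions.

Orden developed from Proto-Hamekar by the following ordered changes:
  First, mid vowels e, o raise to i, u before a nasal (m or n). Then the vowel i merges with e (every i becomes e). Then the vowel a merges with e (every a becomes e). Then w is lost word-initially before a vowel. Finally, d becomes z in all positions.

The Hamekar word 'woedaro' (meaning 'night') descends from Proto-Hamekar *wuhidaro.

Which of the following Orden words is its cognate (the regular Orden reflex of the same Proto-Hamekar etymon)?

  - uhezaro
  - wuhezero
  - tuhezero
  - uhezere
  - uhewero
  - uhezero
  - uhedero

uhezero

Orden: *wuhidaro
  wuhidaro (rule 1 does not apply)
  wuhidaro → wuhedaro   [vowel merger]
  wuhedaro → wuhedero   [vowel merger]
  wuhedero → uhedero   [glide loss]
  uhedero → uhezero   [unconditioned shift]
  giving Orden uhezero.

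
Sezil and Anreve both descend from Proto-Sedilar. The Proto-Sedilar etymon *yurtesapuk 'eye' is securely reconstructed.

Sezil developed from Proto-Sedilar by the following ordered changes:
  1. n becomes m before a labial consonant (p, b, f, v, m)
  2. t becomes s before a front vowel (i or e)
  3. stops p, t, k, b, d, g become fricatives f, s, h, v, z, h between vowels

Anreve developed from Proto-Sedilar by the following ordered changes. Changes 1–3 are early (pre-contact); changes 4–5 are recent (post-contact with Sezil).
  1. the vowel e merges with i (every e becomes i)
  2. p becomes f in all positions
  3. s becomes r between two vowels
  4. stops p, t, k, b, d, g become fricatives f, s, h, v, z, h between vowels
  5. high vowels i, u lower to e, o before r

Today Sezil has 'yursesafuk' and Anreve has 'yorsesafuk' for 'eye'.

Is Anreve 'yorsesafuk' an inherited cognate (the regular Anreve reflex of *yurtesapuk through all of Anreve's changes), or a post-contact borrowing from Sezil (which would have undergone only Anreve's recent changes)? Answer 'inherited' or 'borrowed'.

borrowed

If inherited, *yurtesapuk would pass through all of Anreve's changes:
Anreve: *yurtesapuk
  yurtesapuk → yurtisapuk   [vowel merger]
  yurtisapuk → yurtisafuk   [unconditioned shift]
  yurtisafuk → yurtirafuk   [rhotacism]
  yurtirafuk (rule 4 does not apply)
  yurtirafuk → yorterafuk   [pre-rhotic lowering]
  giving Anreve yorterafuk.
If borrowed from Sezil 'yursesafuk' after the early changes, it would undergo only the recent ones:
  rule 4 (intervocalic lenition): no change (yursesafuk)
  rule 5 (pre-rhotic lowering): yursesafuk → yorsesafuk
  ⇒ as a loan: yorsesafuk
Anreve 'yorsesafuk' matches the loan outcome 'yorsesafuk', not the inherited 'yorterafuk' — it skipped the early Anreve changes, so it was borrowed from Sezil.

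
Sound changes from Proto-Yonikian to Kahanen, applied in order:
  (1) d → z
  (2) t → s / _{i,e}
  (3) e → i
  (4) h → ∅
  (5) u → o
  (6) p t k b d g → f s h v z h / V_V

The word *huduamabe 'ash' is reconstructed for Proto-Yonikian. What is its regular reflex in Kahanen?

Kahanen: *huduamabe
  huduamabe → huzuamabe   [unconditioned shift]
  huzuamabe (rule 2 does not apply)
  huzuamabe → huzuamabi   [vowel merger]
  huzuamabi → uzuamabi   [h-loss]
  uzuamabi → ozoamabi   [vowel merger]
  ozoamabi → ozoamavi   [intervocalic lenition]
  giving Kahanen ozoamavi.

ozoamavi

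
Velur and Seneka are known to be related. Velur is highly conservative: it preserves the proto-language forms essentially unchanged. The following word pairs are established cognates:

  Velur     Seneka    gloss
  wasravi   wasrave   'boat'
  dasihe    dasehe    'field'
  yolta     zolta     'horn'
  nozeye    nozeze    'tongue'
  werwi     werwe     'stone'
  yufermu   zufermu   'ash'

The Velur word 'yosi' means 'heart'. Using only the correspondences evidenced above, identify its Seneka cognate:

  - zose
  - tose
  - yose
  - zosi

zose

yolta ~ zolta — Velur y corresponds to Seneka z word-initially before a back vowel.
wasravi ~ wasrave, werwi ~ werwe — Velur i corresponds to Seneka e word-finally.
Applying these to Velur 'yosi':
  yosi → zosi   (y→z word-initially before a back vowel)
  zosi → zose   (i→e word-finally)
So the Seneka cognate is 'zose'.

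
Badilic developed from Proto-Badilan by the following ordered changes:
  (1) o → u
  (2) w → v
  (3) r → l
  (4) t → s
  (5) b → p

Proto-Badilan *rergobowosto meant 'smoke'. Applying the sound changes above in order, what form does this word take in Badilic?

Badilic: *rergobowosto
  rergobowosto → rergubuwustu   [vowel merger]
  rergubuwustu → rergubuvustu   [unconditioned shift]
  rergubuvustu → lelgubuvustu   [unconditioned shift]
  lelgubuvustu → lelgubuvussu   [unconditioned shift]
  lelgubuvussu → lelgupuvussu   [unconditioned shift]
  giving Badilic lelgupuvussu.

lelgupuvussu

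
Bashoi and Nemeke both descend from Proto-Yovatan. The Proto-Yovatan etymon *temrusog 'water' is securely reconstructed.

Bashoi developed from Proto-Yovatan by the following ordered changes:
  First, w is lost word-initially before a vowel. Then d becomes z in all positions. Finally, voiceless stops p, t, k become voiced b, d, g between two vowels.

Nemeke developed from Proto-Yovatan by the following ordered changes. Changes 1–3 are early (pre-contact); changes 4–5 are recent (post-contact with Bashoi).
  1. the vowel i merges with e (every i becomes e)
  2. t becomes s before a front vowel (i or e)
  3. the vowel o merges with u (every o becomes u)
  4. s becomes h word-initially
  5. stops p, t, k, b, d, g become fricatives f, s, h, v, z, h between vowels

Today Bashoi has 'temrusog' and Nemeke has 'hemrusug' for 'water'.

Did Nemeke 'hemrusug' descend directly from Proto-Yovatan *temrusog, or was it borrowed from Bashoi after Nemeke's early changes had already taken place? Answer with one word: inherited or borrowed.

inherited

If inherited, *temrusog would pass through all of Nemeke's changes:
Nemeke: *temrusog
  temrusog (rule 1 does not apply)
  temrusog → semrusog   [palatalisation]
  semrusog → semrusug   [vowel merger]
  semrusug → hemrusug   [debuccalisation]
  hemrusug (rule 5 does not apply)
  giving Nemeke hemrusug.
If borrowed from Bashoi 'temrusog' after the early changes, it would undergo only the recent ones:
  rule 4 (debuccalisation): no change (temrusog)
  rule 5 (intervocalic lenition): no change (temrusog)
  ⇒ as a loan: temrusog
Nemeke 'hemrusug' matches the inherited outcome exactly, so it is an inherited cognate, not a loan.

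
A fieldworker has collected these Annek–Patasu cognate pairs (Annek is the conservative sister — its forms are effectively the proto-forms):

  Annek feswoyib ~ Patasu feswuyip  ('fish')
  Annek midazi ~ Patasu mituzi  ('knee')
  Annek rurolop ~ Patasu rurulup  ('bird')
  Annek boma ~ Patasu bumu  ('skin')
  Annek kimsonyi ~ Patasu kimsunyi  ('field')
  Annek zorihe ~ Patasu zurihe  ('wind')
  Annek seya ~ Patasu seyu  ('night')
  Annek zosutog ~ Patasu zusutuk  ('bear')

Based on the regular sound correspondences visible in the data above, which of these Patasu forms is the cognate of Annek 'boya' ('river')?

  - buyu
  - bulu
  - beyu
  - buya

buyu

feswoyib ~ feswuyip, rurolop ~ rurulup — Annek o corresponds to Patasu u after a consonant, before a consonant other than r, m, n, p, b, f, v.
boma ~ bumu, seya ~ seyu — Annek a corresponds to Patasu u word-finally.
Applying these to Annek 'boya':
  boya → buya   (o→u after a consonant, before a consonant other than r, m, n, p, b, f, v)
  buya → buyu   (a→u word-finally)
So the Patasu cognate is 'buyu'.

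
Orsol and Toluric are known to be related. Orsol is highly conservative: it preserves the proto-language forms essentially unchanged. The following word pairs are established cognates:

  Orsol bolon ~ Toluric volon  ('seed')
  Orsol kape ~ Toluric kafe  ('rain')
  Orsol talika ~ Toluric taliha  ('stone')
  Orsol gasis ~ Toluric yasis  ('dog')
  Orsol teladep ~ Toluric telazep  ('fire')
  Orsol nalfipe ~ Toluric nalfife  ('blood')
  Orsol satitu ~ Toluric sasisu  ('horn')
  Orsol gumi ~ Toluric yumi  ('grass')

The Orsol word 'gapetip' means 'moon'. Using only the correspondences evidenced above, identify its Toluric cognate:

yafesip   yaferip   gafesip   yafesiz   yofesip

yafesip

gasis ~ yasis — Orsol g corresponds to Toluric y word-initially before a back vowel.
kape ~ kafe, nalfipe ~ nalfife — Orsol p corresponds to Toluric f between vowels (before a front vowel).
satitu ~ sasisu — Orsol t corresponds to Toluric s between vowels (before a front vowel).
Applying these to Orsol 'gapetip':
  gapetip → yapetip   (g→y word-initially before a back vowel)
  yapetip → yafetip   (p→f between vowels (before a front vowel))
  yafetip → yafesip   (t→s between vowels (before a front vowel))
So the Toluric cognate is 'yafesip'.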